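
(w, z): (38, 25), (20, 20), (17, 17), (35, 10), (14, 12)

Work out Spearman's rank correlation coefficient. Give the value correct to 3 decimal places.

0.400

Rank w: 5, 3, 2, 4, 1
Rank z: 5, 4, 3, 1, 2
d = rank(w) − rank(z): 0, -1, -1, 3, -1; Σd² = 12
ρ = 1 − 6Σd² / [n(n²−1)] = 1 − 6×12 / (5×24) = 1 − 72/120 ≈ 0.400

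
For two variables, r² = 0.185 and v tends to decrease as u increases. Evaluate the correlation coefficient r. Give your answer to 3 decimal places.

-0.430

|r| = √0.185 = 0.430
The association is negative, so r = −0.430.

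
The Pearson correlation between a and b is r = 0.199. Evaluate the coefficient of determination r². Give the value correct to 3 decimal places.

0.040

r² = (0.199)² = 0.040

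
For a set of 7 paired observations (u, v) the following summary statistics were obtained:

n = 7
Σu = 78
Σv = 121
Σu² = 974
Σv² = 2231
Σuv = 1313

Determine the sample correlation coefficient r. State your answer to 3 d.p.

-0.292

r = (nΣuv − ΣuΣv) / √[(nΣu² − (Σu)²)(nΣv² − (Σv)²)]
Numerator: 7×1313 − 78×121 = -247
Denominator: √[(6818 − 6084)(15617 − 14641)] = √[734 × 976] = 846.3947
r = -247 / 846.3947 ≈ -0.292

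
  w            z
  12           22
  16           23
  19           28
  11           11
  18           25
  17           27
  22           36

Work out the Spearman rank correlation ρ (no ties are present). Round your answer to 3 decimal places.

Rank w: 2, 3, 6, 1, 5, 4, 7
Rank z: 2, 3, 6, 1, 4, 5, 7
d = rank(w) − rank(z): 0, 0, 0, 0, 1, -1, 0; Σd² = 2
ρ = 1 − 6Σd² / [n(n²−1)] = 1 − 6×2 / (7×48) = 1 − 12/336 ≈ 0.964

0.964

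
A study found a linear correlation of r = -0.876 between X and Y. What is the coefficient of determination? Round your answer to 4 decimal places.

r² = (-0.876)² = 0.7674

0.7674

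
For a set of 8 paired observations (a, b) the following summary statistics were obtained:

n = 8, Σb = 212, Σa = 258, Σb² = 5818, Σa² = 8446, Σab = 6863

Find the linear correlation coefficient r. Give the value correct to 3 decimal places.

0.164

r = (nΣab − ΣaΣb) / √[(nΣa² − (Σa)²)(nΣb² − (Σb)²)]
Numerator: 8×6863 − 258×212 = 208
Denominator: √[(67568 − 66564)(46544 − 44944)] = √[1004 × 1600] = 1267.4384
r = 208 / 1267.4384 ≈ 0.164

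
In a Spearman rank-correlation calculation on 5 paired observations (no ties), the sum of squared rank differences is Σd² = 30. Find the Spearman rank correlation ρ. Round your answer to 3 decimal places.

ρ = 1 − 6Σd² / [n(n²−1)] = 1 − 6×30 / (5×24)
  = 1 − 180/120 = 1 − 1.5000 ≈ -0.500

-0.500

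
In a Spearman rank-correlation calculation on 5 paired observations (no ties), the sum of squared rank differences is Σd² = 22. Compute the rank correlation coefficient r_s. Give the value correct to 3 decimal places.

ρ = 1 − 6Σd² / [n(n²−1)] = 1 − 6×22 / (5×24)
  = 1 − 132/120 = 1 − 1.1000 ≈ -0.100

-0.100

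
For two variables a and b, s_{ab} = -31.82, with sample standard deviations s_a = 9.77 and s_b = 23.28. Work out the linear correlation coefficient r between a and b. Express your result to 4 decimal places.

-0.1399

r = Cov(a,b) / (s_a · s_b) = -31.82 / (9.77 × 23.28)
  = -31.82 / 227.4456 ≈ -0.1399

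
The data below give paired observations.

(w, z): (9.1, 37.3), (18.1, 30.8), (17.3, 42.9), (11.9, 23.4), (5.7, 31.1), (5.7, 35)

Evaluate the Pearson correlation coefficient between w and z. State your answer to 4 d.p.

n = 6, Σw = 67.8, Σz = 200.5, Σw² = 916.3, Σz² = 6920.11, Σwz = 2294.31
nΣwz − ΣwΣz = 13765.86 − 13593.9 = 171.96
nΣw² − (Σw)² = 5497.8 − 4596.84 = 900.96; nΣz² − (Σz)² = 41520.66 − 40200.25 = 1320.41
r = 171.96 / √(900.96 × 1320.41) = 171.96 / 1090.7046 ≈ 0.1577

0.1577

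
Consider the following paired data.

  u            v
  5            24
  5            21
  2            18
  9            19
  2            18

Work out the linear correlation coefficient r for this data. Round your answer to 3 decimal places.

0.272

n = 5, Σu = 23, Σv = 100, Σu² = 139, Σv² = 2026, Σuv = 468
nΣuv − ΣuΣv = 2340 − 2300 = 40
nΣu² − (Σu)² = 695 − 529 = 166; nΣv² − (Σv)² = 10130 − 10000 = 130
r = 40 / √(166 × 130) = 40 / 146.9013 ≈ 0.272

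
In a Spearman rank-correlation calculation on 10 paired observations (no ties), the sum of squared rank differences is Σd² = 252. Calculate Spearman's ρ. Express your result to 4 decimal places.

ρ = 1 − 6Σd² / [n(n²−1)] = 1 − 6×252 / (10×99)
  = 1 − 1512/990 = 1 − 1.52727 ≈ -0.5273

-0.5273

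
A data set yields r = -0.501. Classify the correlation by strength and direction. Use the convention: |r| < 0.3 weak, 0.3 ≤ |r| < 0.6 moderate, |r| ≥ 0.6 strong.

moderate negative

r = -0.501 < 0 so the relationship is negative.
|r| = 0.501, which falls in the moderate range.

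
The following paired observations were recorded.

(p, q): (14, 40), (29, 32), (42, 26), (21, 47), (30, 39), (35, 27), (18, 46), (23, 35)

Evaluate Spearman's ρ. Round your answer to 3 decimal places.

Rank p: 1, 5, 8, 3, 6, 7, 2, 4
Rank q: 6, 3, 1, 8, 5, 2, 7, 4
d = rank(p) − rank(q): -5, 2, 7, -5, 1, 5, -5, 0; Σd² = 154
ρ = 1 − 6Σd² / [n(n²−1)] = 1 − 6×154 / (8×63) = 1 − 924/504 ≈ -0.833

-0.833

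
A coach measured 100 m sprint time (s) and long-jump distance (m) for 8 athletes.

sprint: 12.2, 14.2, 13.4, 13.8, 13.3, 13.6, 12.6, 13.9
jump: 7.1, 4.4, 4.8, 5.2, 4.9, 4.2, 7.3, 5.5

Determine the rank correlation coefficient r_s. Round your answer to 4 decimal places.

Rank sprint: 1, 8, 4, 6, 3, 5, 2, 7
Rank jump: 7, 2, 3, 5, 4, 1, 8, 6
d = rank(sprint) − rank(jump): -6, 6, 1, 1, -1, 4, -6, 1; Σd² = 128
ρ = 1 − 6Σd² / [n(n²−1)] = 1 − 6×128 / (8×63) = 1 − 768/504 ≈ -0.5238

-0.5238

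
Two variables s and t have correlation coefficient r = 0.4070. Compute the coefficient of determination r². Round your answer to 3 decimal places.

0.166

r² = (0.4070)² = 0.166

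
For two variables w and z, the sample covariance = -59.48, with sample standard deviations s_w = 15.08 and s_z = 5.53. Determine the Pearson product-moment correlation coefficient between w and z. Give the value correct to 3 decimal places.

r = Cov(w,z) / (s_w · s_z) = -59.48 / (15.08 × 5.53)
  = -59.48 / 83.3924 ≈ -0.713

-0.713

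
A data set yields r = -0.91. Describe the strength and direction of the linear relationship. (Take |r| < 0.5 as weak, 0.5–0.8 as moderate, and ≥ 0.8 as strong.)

r = -0.91 < 0 so the relationship is negative.
|r| = 0.91, which falls in the strong range.

strong negative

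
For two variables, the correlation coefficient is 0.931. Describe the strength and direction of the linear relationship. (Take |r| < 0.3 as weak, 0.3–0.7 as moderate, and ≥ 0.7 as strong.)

r = 0.931 > 0 so the relationship is positive.
|r| = 0.931, which falls in the strong range.

strong positive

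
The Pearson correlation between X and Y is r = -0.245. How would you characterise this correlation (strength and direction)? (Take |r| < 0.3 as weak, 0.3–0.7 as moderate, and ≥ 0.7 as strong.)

weak negative

r = -0.245 < 0 so the relationship is negative.
|r| = 0.245, which falls in the weak range.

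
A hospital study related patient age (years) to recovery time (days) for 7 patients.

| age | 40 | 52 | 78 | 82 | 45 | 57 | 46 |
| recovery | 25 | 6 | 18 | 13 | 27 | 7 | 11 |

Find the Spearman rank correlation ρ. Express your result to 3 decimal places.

-0.393

Rank age: 1, 4, 6, 7, 2, 5, 3
Rank recovery: 6, 1, 5, 4, 7, 2, 3
d = rank(age) − rank(recovery): -5, 3, 1, 3, -5, 3, 0; Σd² = 78
ρ = 1 − 6Σd² / [n(n²−1)] = 1 − 6×78 / (7×48) = 1 − 468/336 ≈ -0.393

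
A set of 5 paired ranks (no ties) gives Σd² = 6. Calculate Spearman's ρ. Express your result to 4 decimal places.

ρ = 1 − 6Σd² / [n(n²−1)] = 1 − 6×6 / (5×24)
  = 1 − 36/120 = 1 − 0.30000 ≈ 0.7000

0.7000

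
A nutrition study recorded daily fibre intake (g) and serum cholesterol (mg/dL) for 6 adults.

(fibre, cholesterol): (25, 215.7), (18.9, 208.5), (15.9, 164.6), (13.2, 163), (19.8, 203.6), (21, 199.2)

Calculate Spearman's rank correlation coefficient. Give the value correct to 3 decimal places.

0.771

Rank fibre: 6, 3, 2, 1, 4, 5
Rank cholesterol: 6, 5, 2, 1, 4, 3
d = rank(fibre) − rank(cholesterol): 0, -2, 0, 0, 0, 2; Σd² = 8
ρ = 1 − 6Σd² / [n(n²−1)] = 1 − 6×8 / (6×35) = 1 − 48/210 ≈ 0.771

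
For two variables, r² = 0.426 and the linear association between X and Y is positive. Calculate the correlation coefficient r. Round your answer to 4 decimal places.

|r| = √0.426 = 0.6527
The association is positive, so r = 0.6527.

0.6527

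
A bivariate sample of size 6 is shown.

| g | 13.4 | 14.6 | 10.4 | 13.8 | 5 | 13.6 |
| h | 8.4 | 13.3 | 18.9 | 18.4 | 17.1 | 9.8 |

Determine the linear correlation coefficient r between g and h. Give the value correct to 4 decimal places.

n = 6, Σg = 70.8, Σh = 85.9, Σg² = 901.28, Σh² = 1331.67, Σgh = 976
nΣgh − ΣgΣh = 5856 − 6081.72 = -225.72
nΣg² − (Σg)² = 5407.68 − 5012.64 = 395.04; nΣh² − (Σh)² = 7990.02 − 7378.81 = 611.21
r = -225.72 / √(395.04 × 611.21) = -225.72 / 491.3781 ≈ -0.4594

-0.4594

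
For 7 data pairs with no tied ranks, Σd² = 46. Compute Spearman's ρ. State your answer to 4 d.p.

ρ = 1 − 6Σd² / [n(n²−1)] = 1 − 6×46 / (7×48)
  = 1 − 276/336 = 1 − 0.82143 ≈ 0.1786

0.1786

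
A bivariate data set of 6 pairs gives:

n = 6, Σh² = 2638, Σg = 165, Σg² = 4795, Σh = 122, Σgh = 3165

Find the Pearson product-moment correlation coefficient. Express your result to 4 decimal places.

r = (nΣgh − ΣgΣh) / √[(nΣg² − (Σg)²)(nΣh² − (Σh)²)]
Numerator: 6×3165 − 165×122 = -1140
Denominator: √[(28770 − 27225)(15828 − 14884)] = √[1545 × 944] = 1207.6755
r = -1140 / 1207.6755 ≈ -0.9440

-0.9440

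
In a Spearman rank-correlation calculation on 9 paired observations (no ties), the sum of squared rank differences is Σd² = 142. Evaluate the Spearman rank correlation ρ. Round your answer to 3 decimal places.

ρ = 1 − 6Σd² / [n(n²−1)] = 1 − 6×142 / (9×80)
  = 1 − 852/720 = 1 − 1.1833 ≈ -0.183

-0.183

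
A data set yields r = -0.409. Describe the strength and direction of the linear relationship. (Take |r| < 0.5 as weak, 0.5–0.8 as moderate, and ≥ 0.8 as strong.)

r = -0.409 < 0 so the relationship is negative.
|r| = 0.409, which falls in the weak range.

weak negative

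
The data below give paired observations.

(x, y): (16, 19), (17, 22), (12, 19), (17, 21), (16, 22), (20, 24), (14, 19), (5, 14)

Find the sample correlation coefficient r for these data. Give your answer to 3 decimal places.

0.948

n = 8, Σx = 117, Σy = 160, Σx² = 1855, Σy² = 3264, Σxy = 2431
nΣxy − ΣxΣy = 19448 − 18720 = 728
nΣx² − (Σx)² = 14840 − 13689 = 1151; nΣy² − (Σy)² = 26112 − 25600 = 512
r = 728 / √(1151 × 512) = 728 / 767.6666 ≈ 0.948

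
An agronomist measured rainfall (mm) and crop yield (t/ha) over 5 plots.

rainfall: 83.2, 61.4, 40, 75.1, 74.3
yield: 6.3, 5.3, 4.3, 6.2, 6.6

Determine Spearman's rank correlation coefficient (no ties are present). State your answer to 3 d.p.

0.700

Rank rainfall: 5, 2, 1, 4, 3
Rank yield: 4, 2, 1, 3, 5
d = rank(rainfall) − rank(yield): 1, 0, 0, 1, -2; Σd² = 6
ρ = 1 − 6Σd² / [n(n²−1)] = 1 − 6×6 / (5×24) = 1 − 36/120 ≈ 0.700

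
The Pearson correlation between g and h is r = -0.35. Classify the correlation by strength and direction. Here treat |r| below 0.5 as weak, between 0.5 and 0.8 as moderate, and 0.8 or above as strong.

weak negative

r = -0.35 < 0 so the relationship is negative.
|r| = 0.35, which falls in the weak range.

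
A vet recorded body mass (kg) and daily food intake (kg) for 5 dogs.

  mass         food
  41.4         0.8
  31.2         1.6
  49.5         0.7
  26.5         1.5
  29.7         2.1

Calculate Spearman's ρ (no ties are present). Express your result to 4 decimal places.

-0.7000

Rank mass: 4, 3, 5, 1, 2
Rank food: 2, 4, 1, 3, 5
d = rank(mass) − rank(food): 2, -1, 4, -2, -3; Σd² = 34
ρ = 1 − 6Σd² / [n(n²−1)] = 1 − 6×34 / (5×24) = 1 − 204/120 ≈ -0.7000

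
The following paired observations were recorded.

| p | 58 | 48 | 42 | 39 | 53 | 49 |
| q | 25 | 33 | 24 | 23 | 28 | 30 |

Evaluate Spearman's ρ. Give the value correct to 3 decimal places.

0.429

Rank p: 6, 3, 2, 1, 5, 4
Rank q: 3, 6, 2, 1, 4, 5
d = rank(p) − rank(q): 3, -3, 0, 0, 1, -1; Σd² = 20
ρ = 1 − 6Σd² / [n(n²−1)] = 1 − 6×20 / (6×35) = 1 − 120/210 ≈ 0.429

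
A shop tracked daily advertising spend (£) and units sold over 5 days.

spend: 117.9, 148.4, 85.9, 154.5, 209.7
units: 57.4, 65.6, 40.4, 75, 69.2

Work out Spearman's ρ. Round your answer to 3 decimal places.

0.900

Rank spend: 2, 3, 1, 4, 5
Rank units: 2, 3, 1, 5, 4
d = rank(spend) − rank(units): 0, 0, 0, -1, 1; Σd² = 2
ρ = 1 − 6Σd² / [n(n²−1)] = 1 − 6×2 / (5×24) = 1 − 12/120 ≈ 0.900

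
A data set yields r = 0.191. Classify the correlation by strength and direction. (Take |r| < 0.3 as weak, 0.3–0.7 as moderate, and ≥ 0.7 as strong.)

r = 0.191 > 0 so the relationship is positive.
|r| = 0.191, which falls in the weak range.

weak positive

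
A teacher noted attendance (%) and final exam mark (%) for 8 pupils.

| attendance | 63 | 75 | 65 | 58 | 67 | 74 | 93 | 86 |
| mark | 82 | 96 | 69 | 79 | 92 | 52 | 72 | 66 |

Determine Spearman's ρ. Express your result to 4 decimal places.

Rank attendance: 2, 6, 3, 1, 4, 5, 8, 7
Rank mark: 6, 8, 3, 5, 7, 1, 4, 2
d = rank(attendance) − rank(mark): -4, -2, 0, -4, -3, 4, 4, 5; Σd² = 102
ρ = 1 − 6Σd² / [n(n²−1)] = 1 − 6×102 / (8×63) = 1 − 612/504 ≈ -0.2143

-0.2143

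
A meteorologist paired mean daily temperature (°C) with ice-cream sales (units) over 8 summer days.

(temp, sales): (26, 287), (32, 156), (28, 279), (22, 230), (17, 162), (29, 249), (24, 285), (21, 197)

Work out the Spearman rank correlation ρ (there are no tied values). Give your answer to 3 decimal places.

0.119

Rank temp: 5, 8, 6, 3, 1, 7, 4, 2
Rank sales: 8, 1, 6, 4, 2, 5, 7, 3
d = rank(temp) − rank(sales): -3, 7, 0, -1, -1, 2, -3, -1; Σd² = 74
ρ = 1 − 6Σd² / [n(n²−1)] = 1 − 6×74 / (8×63) = 1 − 444/504 ≈ 0.119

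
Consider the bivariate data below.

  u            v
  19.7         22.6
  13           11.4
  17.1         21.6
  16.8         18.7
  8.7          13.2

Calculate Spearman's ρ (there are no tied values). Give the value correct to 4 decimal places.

Rank u: 5, 2, 4, 3, 1
Rank v: 5, 1, 4, 3, 2
d = rank(u) − rank(v): 0, 1, 0, 0, -1; Σd² = 2
ρ = 1 − 6Σd² / [n(n²−1)] = 1 − 6×2 / (5×24) = 1 − 12/120 ≈ 0.9000

0.9000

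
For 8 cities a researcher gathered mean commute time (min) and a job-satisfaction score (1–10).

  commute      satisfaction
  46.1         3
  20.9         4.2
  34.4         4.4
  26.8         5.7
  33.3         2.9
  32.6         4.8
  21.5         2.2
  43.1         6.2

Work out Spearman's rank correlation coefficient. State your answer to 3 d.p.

0.214

Rank commute: 8, 1, 6, 3, 5, 4, 2, 7
Rank satisfaction: 3, 4, 5, 7, 2, 6, 1, 8
d = rank(commute) − rank(satisfaction): 5, -3, 1, -4, 3, -2, 1, -1; Σd² = 66
ρ = 1 − 6Σd² / [n(n²−1)] = 1 − 6×66 / (8×63) = 1 − 396/504 ≈ 0.214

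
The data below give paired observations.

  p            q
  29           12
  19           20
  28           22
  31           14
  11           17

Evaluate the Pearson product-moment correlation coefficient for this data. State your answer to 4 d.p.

-0.2954

n = 5, Σp = 118, Σq = 85, Σp² = 3068, Σq² = 1513, Σpq = 1965
nΣpq − ΣpΣq = 9825 − 10030 = -205
nΣp² − (Σp)² = 15340 − 13924 = 1416; nΣq² − (Σq)² = 7565 − 7225 = 340
r = -205 / √(1416 × 340) = -205 / 693.8588 ≈ -0.2954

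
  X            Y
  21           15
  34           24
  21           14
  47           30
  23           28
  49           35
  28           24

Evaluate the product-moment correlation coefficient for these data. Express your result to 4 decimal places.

0.8182

n = 7, ΣX = 223, ΣY = 170, ΣX² = 7961, ΣY² = 4482, ΣXY = 5866
nΣXY − ΣXΣY = 41062 − 37910 = 3152
nΣX² − (ΣX)² = 55727 − 49729 = 5998; nΣY² − (ΣY)² = 31374 − 28900 = 2474
r = 3152 / √(5998 × 2474) = 3152 / 3852.1490 ≈ 0.8182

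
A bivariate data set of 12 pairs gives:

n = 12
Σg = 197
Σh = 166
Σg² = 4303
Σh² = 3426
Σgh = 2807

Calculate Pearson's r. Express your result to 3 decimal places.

0.074

r = (nΣgh − ΣgΣh) / √[(nΣg² − (Σg)²)(nΣh² − (Σh)²)]
Numerator: 12×2807 − 197×166 = 982
Denominator: √[(51636 − 38809)(41112 − 27556)] = √[12827 × 13556] = 13186.4632
r = 982 / 13186.4632 ≈ 0.074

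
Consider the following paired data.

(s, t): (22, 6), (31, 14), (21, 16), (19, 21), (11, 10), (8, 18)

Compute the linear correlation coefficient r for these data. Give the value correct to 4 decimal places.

-0.1405

n = 6, Σs = 112, Σt = 85, Σs² = 2432, Σt² = 1353, Σst = 1555
nΣst − ΣsΣt = 9330 − 9520 = -190
nΣs² − (Σs)² = 14592 − 12544 = 2048; nΣt² − (Σt)² = 8118 − 7225 = 893
r = -190 / √(2048 × 893) = -190 / 1352.3550 ≈ -0.1405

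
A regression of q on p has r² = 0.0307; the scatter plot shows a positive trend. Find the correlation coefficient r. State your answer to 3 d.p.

0.175

|r| = √0.0307 = 0.175
The association is positive, so r = 0.175.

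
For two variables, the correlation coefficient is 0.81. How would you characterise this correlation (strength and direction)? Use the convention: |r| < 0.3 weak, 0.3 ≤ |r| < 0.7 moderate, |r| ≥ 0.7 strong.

r = 0.81 > 0 so the relationship is positive.
|r| = 0.81, which falls in the strong range.

strong positive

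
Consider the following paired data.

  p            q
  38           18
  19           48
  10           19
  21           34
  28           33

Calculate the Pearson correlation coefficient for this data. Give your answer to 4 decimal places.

n = 5, Σp = 116, Σq = 152, Σp² = 3130, Σq² = 5234, Σpq = 3424
nΣpq − ΣpΣq = 17120 − 17632 = -512
nΣp² − (Σp)² = 15650 − 13456 = 2194; nΣq² − (Σq)² = 26170 − 23104 = 3066
r = -512 / √(2194 × 3066) = -512 / 2593.6083 ≈ -0.1974

-0.1974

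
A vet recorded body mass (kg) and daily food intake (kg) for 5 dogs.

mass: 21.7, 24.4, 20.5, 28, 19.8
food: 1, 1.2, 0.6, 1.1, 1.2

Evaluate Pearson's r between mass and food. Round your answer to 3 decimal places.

n = 5, Σx = 114.4, Σy = 5.1, Σx² = 2662.54, Σy² = 5.45, Σxy = 117.84
nΣxy − ΣxΣy = 589.2 − 583.44 = 5.76
nΣx² − (Σx)² = 13312.7 − 13087.36 = 225.34; nΣy² − (Σy)² = 27.25 − 26.01 = 1.24
r = 5.76 / √(225.34 × 1.24) = 5.76 / 16.7159 ≈ 0.345

0.345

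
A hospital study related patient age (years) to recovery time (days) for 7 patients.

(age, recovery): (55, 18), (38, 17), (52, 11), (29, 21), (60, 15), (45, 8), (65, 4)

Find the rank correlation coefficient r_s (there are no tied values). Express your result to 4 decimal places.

Rank age: 5, 2, 4, 1, 6, 3, 7
Rank recovery: 6, 5, 3, 7, 4, 2, 1
d = rank(age) − rank(recovery): -1, -3, 1, -6, 2, 1, 6; Σd² = 88
ρ = 1 − 6Σd² / [n(n²−1)] = 1 − 6×88 / (7×48) = 1 − 528/336 ≈ -0.5714

-0.5714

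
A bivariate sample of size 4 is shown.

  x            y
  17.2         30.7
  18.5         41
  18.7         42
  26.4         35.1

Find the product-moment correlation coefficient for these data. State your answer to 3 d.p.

-0.108

n = 4, Σx = 80.8, Σy = 148.8, Σx² = 1684.74, Σy² = 5619.5, Σxy = 2998.58
nΣxy − ΣxΣy = 11994.32 − 12023.04 = -28.72
nΣx² − (Σx)² = 6738.96 − 6528.64 = 210.32; nΣy² − (Σy)² = 22478 − 22141.44 = 336.56
r = -28.72 / √(210.32 × 336.56) = -28.72 / 266.0551 ≈ -0.108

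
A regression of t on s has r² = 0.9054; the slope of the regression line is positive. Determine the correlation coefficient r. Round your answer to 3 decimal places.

|r| = √0.9054 = 0.952
The association is positive, so r = 0.952.

0.952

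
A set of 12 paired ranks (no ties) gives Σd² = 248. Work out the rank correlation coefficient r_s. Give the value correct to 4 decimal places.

0.1329

ρ = 1 − 6Σd² / [n(n²−1)] = 1 − 6×248 / (12×143)
  = 1 − 1488/1716 = 1 − 0.86713 ≈ 0.1329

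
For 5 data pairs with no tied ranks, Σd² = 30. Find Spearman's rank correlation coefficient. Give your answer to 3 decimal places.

ρ = 1 − 6Σd² / [n(n²−1)] = 1 − 6×30 / (5×24)
  = 1 − 180/120 = 1 − 1.5000 ≈ -0.500

-0.500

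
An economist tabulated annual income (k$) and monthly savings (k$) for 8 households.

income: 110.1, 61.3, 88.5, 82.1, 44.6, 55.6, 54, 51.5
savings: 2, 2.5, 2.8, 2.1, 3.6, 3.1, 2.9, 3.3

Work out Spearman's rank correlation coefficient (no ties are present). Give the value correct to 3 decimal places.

-0.905

Rank income: 8, 5, 7, 6, 1, 4, 3, 2
Rank savings: 1, 3, 4, 2, 8, 6, 5, 7
d = rank(income) − rank(savings): 7, 2, 3, 4, -7, -2, -2, -5; Σd² = 160
ρ = 1 − 6Σd² / [n(n²−1)] = 1 − 6×160 / (8×63) = 1 − 960/504 ≈ -0.905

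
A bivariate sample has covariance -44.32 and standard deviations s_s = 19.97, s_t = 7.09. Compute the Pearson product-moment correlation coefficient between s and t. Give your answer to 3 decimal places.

r = Cov(s,t) / (s_s · s_t) = -44.32 / (19.97 × 7.09)
  = -44.32 / 141.5873 ≈ -0.313

-0.313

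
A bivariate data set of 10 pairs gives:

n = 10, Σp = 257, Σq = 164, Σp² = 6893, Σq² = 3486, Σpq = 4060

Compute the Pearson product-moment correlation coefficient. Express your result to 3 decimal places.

-0.323

r = (nΣpq − ΣpΣq) / √[(nΣp² − (Σp)²)(nΣq² − (Σq)²)]
Numerator: 10×4060 − 257×164 = -1548
Denominator: √[(68930 − 66049)(34860 − 26896)] = √[2881 × 7964] = 4790.0192
r = -1548 / 4790.0192 ≈ -0.323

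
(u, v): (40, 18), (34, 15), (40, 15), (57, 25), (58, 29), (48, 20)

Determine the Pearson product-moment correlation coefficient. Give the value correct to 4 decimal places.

0.9522

n = 6, Σu = 277, Σv = 122, Σu² = 13273, Σv² = 2640, Σuv = 5897
nΣuv − ΣuΣv = 35382 − 33794 = 1588
nΣu² − (Σu)² = 79638 − 76729 = 2909; nΣv² − (Σv)² = 15840 − 14884 = 956
r = 1588 / √(2909 × 956) = 1588 / 1667.6343 ≈ 0.9522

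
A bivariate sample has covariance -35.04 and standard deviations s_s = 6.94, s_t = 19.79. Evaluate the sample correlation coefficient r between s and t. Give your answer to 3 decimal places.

-0.255

r = Cov(s,t) / (s_s · s_t) = -35.04 / (6.94 × 19.79)
  = -35.04 / 137.3426 ≈ -0.255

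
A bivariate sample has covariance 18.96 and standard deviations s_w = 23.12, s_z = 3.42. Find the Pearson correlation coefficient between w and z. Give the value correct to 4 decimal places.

0.2398

r = Cov(w,z) / (s_w · s_z) = 18.96 / (23.12 × 3.42)
  = 18.96 / 79.0704 ≈ 0.2398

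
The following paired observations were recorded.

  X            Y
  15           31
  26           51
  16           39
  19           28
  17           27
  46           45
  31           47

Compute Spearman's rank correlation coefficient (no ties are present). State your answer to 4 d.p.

Rank X: 1, 5, 2, 4, 3, 7, 6
Rank Y: 3, 7, 4, 2, 1, 5, 6
d = rank(X) − rank(Y): -2, -2, -2, 2, 2, 2, 0; Σd² = 24
ρ = 1 − 6Σd² / [n(n²−1)] = 1 − 6×24 / (7×48) = 1 − 144/336 ≈ 0.5714

0.5714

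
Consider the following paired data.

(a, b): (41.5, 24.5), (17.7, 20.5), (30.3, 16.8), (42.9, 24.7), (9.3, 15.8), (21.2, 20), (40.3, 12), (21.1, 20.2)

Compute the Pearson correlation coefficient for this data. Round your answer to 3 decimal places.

0.255

n = 8, Σa = 224.3, Σb = 154.5, Σa² = 7399.27, Σb² = 3114.51, Σab = 4429.03
nΣab − ΣaΣb = 35432.24 − 34654.35 = 777.89
nΣa² − (Σa)² = 59194.16 − 50310.49 = 8883.67; nΣb² − (Σb)² = 24916.08 − 23870.25 = 1045.83
r = 777.89 / √(8883.67 × 1045.83) = 777.89 / 3048.0828 ≈ 0.255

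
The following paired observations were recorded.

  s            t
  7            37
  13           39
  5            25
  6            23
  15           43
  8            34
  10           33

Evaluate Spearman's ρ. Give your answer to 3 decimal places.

Rank s: 3, 6, 1, 2, 7, 4, 5
Rank t: 5, 6, 2, 1, 7, 4, 3
d = rank(s) − rank(t): -2, 0, -1, 1, 0, 0, 2; Σd² = 10
ρ = 1 − 6Σd² / [n(n²−1)] = 1 − 6×10 / (7×48) = 1 − 60/336 ≈ 0.821

0.821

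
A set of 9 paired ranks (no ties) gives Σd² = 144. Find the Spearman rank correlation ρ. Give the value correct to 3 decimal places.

ρ = 1 − 6Σd² / [n(n²−1)] = 1 − 6×144 / (9×80)
  = 1 − 864/720 = 1 − 1.2000 ≈ -0.200

-0.200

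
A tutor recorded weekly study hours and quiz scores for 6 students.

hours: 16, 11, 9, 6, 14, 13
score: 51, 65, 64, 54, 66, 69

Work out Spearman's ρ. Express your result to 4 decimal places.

Rank hours: 6, 3, 2, 1, 5, 4
Rank score: 1, 4, 3, 2, 5, 6
d = rank(hours) − rank(score): 5, -1, -1, -1, 0, -2; Σd² = 32
ρ = 1 − 6Σd² / [n(n²−1)] = 1 − 6×32 / (6×35) = 1 − 192/210 ≈ 0.0857

0.0857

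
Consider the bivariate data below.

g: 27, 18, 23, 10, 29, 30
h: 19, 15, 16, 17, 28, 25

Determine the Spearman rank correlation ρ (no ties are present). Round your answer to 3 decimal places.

0.771

Rank g: 4, 2, 3, 1, 5, 6
Rank h: 4, 1, 2, 3, 6, 5
d = rank(g) − rank(h): 0, 1, 1, -2, -1, 1; Σd² = 8
ρ = 1 − 6Σd² / [n(n²−1)] = 1 − 6×8 / (6×35) = 1 − 48/210 ≈ 0.771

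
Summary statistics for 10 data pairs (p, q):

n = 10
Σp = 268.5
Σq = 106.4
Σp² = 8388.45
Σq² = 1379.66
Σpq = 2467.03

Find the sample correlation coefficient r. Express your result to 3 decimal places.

-0.721

r = (nΣpq − ΣpΣq) / √[(nΣp² − (Σp)²)(nΣq² − (Σq)²)]
Numerator: 10×2467.03 − 268.5×106.4 = -3898.1
Denominator: √[(83884.5 − 72092.25)(13796.6 − 11320.96)] = √[11792.25 × 2475.64] = 5403.0885
r = -3898.1 / 5403.0885 ≈ -0.721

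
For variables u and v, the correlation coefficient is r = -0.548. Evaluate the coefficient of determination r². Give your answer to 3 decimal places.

0.300

r² = (-0.548)² = 0.300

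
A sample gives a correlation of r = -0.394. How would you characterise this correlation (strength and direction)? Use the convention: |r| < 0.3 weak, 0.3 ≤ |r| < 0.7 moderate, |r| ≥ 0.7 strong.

r = -0.394 < 0 so the relationship is negative.
|r| = 0.394, which falls in the moderate range.

moderate negative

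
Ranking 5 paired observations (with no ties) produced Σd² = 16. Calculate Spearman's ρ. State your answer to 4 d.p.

ρ = 1 − 6Σd² / [n(n²−1)] = 1 − 6×16 / (5×24)
  = 1 − 96/120 = 1 − 0.80000 ≈ 0.2000

0.2000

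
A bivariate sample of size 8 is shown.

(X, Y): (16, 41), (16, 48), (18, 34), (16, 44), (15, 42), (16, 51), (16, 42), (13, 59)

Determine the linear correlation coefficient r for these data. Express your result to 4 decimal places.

n = 8, ΣX = 126, ΣY = 361, ΣX² = 1998, ΣY² = 16687, ΣXY = 5625
nΣXY − ΣXΣY = 45000 − 45486 = -486
nΣX² − (ΣX)² = 15984 − 15876 = 108; nΣY² − (ΣY)² = 133496 − 130321 = 3175
r = -486 / √(108 × 3175) = -486 / 585.5766 ≈ -0.8300

-0.8300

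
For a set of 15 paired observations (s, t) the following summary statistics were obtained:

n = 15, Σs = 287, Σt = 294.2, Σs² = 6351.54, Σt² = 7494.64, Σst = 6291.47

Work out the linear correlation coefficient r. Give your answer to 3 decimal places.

0.544

r = (nΣst − ΣsΣt) / √[(nΣs² − (Σs)²)(nΣt² − (Σt)²)]
Numerator: 15×6291.47 − 287×294.2 = 9936.65
Denominator: √[(95273.1 − 82369)(112419.6 − 86553.64)] = √[12904.1 × 25865.96] = 18269.5631
r = 9936.65 / 18269.5631 ≈ 0.544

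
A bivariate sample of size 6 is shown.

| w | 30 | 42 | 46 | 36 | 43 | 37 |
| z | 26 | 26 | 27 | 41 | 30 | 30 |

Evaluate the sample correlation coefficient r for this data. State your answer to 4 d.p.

n = 6, Σw = 234, Σz = 180, Σw² = 9294, Σz² = 5562, Σwz = 6990
nΣwz − ΣwΣz = 41940 − 42120 = -180
nΣw² − (Σw)² = 55764 − 54756 = 1008; nΣz² − (Σz)² = 33372 − 32400 = 972
r = -180 / √(1008 × 972) = -180 / 989.8364 ≈ -0.1818

-0.1818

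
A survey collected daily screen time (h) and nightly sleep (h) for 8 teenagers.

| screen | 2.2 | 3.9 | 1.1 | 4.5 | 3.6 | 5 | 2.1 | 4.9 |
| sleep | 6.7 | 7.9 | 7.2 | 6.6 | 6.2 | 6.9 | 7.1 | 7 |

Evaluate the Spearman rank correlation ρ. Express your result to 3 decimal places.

Rank screen: 3, 5, 1, 6, 4, 8, 2, 7
Rank sleep: 3, 8, 7, 2, 1, 4, 6, 5
d = rank(screen) − rank(sleep): 0, -3, -6, 4, 3, 4, -4, 2; Σd² = 106
ρ = 1 − 6Σd² / [n(n²−1)] = 1 − 6×106 / (8×63) = 1 − 636/504 ≈ -0.262

-0.262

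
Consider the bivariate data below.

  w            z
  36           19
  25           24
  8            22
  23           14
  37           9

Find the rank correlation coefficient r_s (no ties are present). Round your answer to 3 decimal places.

-0.500

Rank w: 4, 3, 1, 2, 5
Rank z: 3, 5, 4, 2, 1
d = rank(w) − rank(z): 1, -2, -3, 0, 4; Σd² = 30
ρ = 1 − 6Σd² / [n(n²−1)] = 1 − 6×30 / (5×24) = 1 − 180/120 ≈ -0.500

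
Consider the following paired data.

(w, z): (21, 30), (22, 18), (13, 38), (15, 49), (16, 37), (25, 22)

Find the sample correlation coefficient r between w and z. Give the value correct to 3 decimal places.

-0.842

n = 6, Σw = 112, Σz = 194, Σw² = 2200, Σz² = 6922, Σwz = 3397
nΣwz − ΣwΣz = 20382 − 21728 = -1346
nΣw² − (Σw)² = 13200 − 12544 = 656; nΣz² − (Σz)² = 41532 − 37636 = 3896
r = -1346 / √(656 × 3896) = -1346 / 1598.6795 ≈ -0.842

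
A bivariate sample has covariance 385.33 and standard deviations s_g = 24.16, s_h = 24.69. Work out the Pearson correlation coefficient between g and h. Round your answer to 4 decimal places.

r = Cov(g,h) / (s_g · s_h) = 385.33 / (24.16 × 24.69)
  = 385.33 / 596.5104 ≈ 0.6460

0.6460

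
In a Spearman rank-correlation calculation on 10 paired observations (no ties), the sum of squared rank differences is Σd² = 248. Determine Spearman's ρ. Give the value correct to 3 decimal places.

-0.503

ρ = 1 − 6Σd² / [n(n²−1)] = 1 − 6×248 / (10×99)
  = 1 − 1488/990 = 1 − 1.5030 ≈ -0.503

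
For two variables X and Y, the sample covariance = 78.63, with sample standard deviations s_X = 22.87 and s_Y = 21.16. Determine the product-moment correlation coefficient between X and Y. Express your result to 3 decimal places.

0.162

r = Cov(X,Y) / (s_X · s_Y) = 78.63 / (22.87 × 21.16)
  = 78.63 / 483.9292 ≈ 0.162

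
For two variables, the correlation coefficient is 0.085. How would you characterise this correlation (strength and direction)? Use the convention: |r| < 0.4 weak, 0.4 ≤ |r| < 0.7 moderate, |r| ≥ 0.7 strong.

r = 0.085 > 0 so the relationship is positive.
|r| = 0.085, which falls in the weak range.

weak positive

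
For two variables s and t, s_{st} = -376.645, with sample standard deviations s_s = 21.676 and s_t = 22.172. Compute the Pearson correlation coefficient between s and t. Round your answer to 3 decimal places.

r = Cov(s,t) / (s_s · s_t) = -376.645 / (21.676 × 22.172)
  = -376.645 / 480.6003 ≈ -0.784

-0.784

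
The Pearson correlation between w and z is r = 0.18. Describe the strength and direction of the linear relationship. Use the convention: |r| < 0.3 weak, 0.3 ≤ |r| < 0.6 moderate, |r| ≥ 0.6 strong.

weak positive

r = 0.18 > 0 so the relationship is positive.
|r| = 0.18, which falls in the weak range.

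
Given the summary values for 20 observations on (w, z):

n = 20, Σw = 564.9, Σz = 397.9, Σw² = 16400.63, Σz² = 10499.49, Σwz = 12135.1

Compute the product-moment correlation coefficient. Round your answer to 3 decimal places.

0.836

r = (nΣwz − ΣwΣz) / √[(nΣw² − (Σw)²)(nΣz² − (Σz)²)]
Numerator: 20×12135.1 − 564.9×397.9 = 17928.29
Denominator: √[(328012.6 − 319112.01)(209989.8 − 158324.41)] = √[8900.59 × 51665.39] = 21444.1706
r = 17928.29 / 21444.1706 ≈ 0.836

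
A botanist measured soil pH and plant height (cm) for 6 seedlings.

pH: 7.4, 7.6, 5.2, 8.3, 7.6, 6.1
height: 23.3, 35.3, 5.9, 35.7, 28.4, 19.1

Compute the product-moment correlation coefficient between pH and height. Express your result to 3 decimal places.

n = 6, Σx = 42.2, Σy = 147.7, Σx² = 303.42, Σy² = 4269.65, Σxy = 1100.04
nΣxy − ΣxΣy = 6600.24 − 6232.94 = 367.3
nΣx² − (Σx)² = 1820.52 − 1780.84 = 39.68; nΣy² − (Σy)² = 25617.9 − 21815.29 = 3802.61
r = 367.3 / √(39.68 × 3802.61) = 367.3 / 388.4425 ≈ 0.946

0.946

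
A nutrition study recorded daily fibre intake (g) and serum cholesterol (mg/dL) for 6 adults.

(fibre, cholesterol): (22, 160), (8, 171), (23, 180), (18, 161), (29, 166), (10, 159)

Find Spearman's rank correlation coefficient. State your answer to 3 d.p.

Rank fibre: 4, 1, 5, 3, 6, 2
Rank cholesterol: 2, 5, 6, 3, 4, 1
d = rank(fibre) − rank(cholesterol): 2, -4, -1, 0, 2, 1; Σd² = 26
ρ = 1 − 6Σd² / [n(n²−1)] = 1 − 6×26 / (6×35) = 1 − 156/210 ≈ 0.257

0.257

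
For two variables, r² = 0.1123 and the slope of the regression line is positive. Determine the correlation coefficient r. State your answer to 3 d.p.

0.335

|r| = √0.1123 = 0.335
The association is positive, so r = 0.335.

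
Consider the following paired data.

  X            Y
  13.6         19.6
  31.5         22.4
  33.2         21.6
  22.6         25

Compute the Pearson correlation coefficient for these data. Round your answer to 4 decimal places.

n = 4, ΣX = 100.9, ΣY = 88.6, ΣX² = 2790.21, ΣY² = 1977.48, ΣXY = 2254.28
nΣXY − ΣXΣY = 9017.12 − 8939.74 = 77.38
nΣX² − (ΣX)² = 11160.84 − 10180.81 = 980.03; nΣY² − (ΣY)² = 7909.92 − 7849.96 = 59.96
r = 77.38 / √(980.03 × 59.96) = 77.38 / 242.4100 ≈ 0.3192

0.3192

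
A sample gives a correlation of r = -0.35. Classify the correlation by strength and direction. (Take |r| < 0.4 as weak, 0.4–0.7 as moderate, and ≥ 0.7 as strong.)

weak negative

r = -0.35 < 0 so the relationship is negative.
|r| = 0.35, which falls in the weak range.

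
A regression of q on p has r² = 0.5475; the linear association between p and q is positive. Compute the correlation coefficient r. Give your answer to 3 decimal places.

|r| = √0.5475 = 0.740
The association is positive, so r = 0.740.

0.740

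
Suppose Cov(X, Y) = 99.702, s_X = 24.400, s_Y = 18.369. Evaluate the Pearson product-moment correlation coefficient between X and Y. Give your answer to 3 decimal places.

r = Cov(X,Y) / (s_X · s_Y) = 99.702 / (24.400 × 18.369)
  = 99.702 / 448.2036 ≈ 0.222

0.222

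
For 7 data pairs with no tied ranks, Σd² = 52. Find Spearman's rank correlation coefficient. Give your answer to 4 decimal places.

ρ = 1 − 6Σd² / [n(n²−1)] = 1 − 6×52 / (7×48)
  = 1 − 312/336 = 1 − 0.92857 ≈ 0.0714

0.0714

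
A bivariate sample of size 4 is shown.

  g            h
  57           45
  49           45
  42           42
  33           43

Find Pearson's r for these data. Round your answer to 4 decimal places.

n = 4, Σg = 181, Σh = 175, Σg² = 8503, Σh² = 7663, Σgh = 7953
nΣgh − ΣgΣh = 31812 − 31675 = 137
nΣg² − (Σg)² = 34012 − 32761 = 1251; nΣh² − (Σh)² = 30652 − 30625 = 27
r = 137 / √(1251 × 27) = 137 / 183.7852 ≈ 0.7454

0.7454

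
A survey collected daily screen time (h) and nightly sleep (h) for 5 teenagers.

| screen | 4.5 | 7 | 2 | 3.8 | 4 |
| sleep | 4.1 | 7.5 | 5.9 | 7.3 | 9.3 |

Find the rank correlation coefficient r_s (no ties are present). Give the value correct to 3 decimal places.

0.200

Rank screen: 4, 5, 1, 2, 3
Rank sleep: 1, 4, 2, 3, 5
d = rank(screen) − rank(sleep): 3, 1, -1, -1, -2; Σd² = 16
ρ = 1 − 6Σd² / [n(n²−1)] = 1 − 6×16 / (5×24) = 1 − 96/120 ≈ 0.200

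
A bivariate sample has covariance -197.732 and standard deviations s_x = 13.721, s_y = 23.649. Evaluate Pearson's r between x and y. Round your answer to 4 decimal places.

r = Cov(x,y) / (s_x · s_y) = -197.732 / (13.721 × 23.649)
  = -197.732 / 324.4879 ≈ -0.6094

-0.6094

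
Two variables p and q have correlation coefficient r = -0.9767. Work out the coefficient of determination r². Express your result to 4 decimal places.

r² = (-0.9767)² = 0.9539

0.9539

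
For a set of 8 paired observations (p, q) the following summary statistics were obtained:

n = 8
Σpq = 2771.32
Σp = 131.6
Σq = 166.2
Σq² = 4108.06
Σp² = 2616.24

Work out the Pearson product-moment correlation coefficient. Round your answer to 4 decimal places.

0.0686

r = (nΣpq − ΣpΣq) / √[(nΣp² − (Σp)²)(nΣq² − (Σq)²)]
Numerator: 8×2771.32 − 131.6×166.2 = 298.64
Denominator: √[(20929.92 − 17318.56)(32864.48 − 27622.44)] = √[3611.36 × 5242.04] = 4350.9647
r = 298.64 / 4350.9647 ≈ 0.0686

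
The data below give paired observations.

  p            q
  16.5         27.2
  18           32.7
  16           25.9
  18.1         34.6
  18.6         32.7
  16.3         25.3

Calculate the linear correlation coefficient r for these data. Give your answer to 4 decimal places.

0.9480

n = 6, Σp = 103.5, Σq = 178.4, Σp² = 1791.51, Σq² = 5386.48, Σpq = 3098.67
nΣpq − ΣpΣq = 18592.02 − 18464.4 = 127.62
nΣp² − (Σp)² = 10749.06 − 10712.25 = 36.81; nΣq² − (Σq)² = 32318.88 − 31826.56 = 492.32
r = 127.62 / √(36.81 × 492.32) = 127.62 / 134.6191 ≈ 0.9480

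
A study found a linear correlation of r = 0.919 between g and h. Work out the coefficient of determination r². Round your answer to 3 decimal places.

r² = (0.919)² = 0.845

0.845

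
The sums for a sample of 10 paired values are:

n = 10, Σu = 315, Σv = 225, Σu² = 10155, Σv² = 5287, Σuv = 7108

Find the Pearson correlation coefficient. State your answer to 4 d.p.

0.0897

r = (nΣuv − ΣuΣv) / √[(nΣu² − (Σu)²)(nΣv² − (Σv)²)]
Numerator: 10×7108 − 315×225 = 205
Denominator: √[(101550 − 99225)(52870 − 50625)] = √[2325 × 2245] = 2284.6499
r = 205 / 2284.6499 ≈ 0.0897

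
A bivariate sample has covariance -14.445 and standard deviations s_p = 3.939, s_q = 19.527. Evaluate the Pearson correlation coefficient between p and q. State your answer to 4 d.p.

-0.1878

r = Cov(p,q) / (s_p · s_q) = -14.445 / (3.939 × 19.527)
  = -14.445 / 76.9169 ≈ -0.1878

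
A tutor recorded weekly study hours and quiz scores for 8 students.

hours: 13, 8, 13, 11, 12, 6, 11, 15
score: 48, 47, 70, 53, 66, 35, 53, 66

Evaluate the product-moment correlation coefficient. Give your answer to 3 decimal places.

n = 8, Σx = 89, Σy = 438, Σx² = 1049, Σy² = 24968, Σxy = 5068
nΣxy − ΣxΣy = 40544 − 38982 = 1562
nΣx² − (Σx)² = 8392 − 7921 = 471; nΣy² − (Σy)² = 199744 − 191844 = 7900
r = 1562 / √(471 × 7900) = 1562 / 1928.9635 ≈ 0.810

0.810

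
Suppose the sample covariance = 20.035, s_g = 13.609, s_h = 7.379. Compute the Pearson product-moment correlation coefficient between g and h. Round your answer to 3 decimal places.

0.200

r = Cov(g,h) / (s_g · s_h) = 20.035 / (13.609 × 7.379)
  = 20.035 / 100.4208 ≈ 0.200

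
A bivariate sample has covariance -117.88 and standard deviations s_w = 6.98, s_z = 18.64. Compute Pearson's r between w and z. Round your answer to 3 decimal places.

r = Cov(w,z) / (s_w · s_z) = -117.88 / (6.98 × 18.64)
  = -117.88 / 130.1072 ≈ -0.906

-0.906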